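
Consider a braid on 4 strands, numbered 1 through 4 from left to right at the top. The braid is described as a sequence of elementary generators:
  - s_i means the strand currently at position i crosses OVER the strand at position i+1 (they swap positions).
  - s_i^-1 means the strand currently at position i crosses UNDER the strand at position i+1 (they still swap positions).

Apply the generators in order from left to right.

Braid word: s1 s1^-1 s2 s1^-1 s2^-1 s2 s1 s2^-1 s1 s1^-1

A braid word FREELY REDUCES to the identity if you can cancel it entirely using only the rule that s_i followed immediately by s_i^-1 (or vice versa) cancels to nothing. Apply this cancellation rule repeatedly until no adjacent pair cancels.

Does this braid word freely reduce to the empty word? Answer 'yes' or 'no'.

Answer: yes

Derivation:
Gen 1 (s1): push. Stack: [s1]
Gen 2 (s1^-1): cancels prior s1. Stack: []
Gen 3 (s2): push. Stack: [s2]
Gen 4 (s1^-1): push. Stack: [s2 s1^-1]
Gen 5 (s2^-1): push. Stack: [s2 s1^-1 s2^-1]
Gen 6 (s2): cancels prior s2^-1. Stack: [s2 s1^-1]
Gen 7 (s1): cancels prior s1^-1. Stack: [s2]
Gen 8 (s2^-1): cancels prior s2. Stack: []
Gen 9 (s1): push. Stack: [s1]
Gen 10 (s1^-1): cancels prior s1. Stack: []
Reduced word: (empty)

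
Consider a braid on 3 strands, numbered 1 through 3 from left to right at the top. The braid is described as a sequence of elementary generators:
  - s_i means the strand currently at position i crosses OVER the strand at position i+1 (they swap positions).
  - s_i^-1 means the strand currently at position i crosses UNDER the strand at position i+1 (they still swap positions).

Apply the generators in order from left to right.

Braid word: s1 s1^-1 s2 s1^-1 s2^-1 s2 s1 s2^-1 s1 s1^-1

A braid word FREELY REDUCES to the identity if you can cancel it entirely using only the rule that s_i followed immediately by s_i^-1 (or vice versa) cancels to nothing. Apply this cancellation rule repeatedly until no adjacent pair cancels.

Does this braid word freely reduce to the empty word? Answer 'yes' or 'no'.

Gen 1 (s1): push. Stack: [s1]
Gen 2 (s1^-1): cancels prior s1. Stack: []
Gen 3 (s2): push. Stack: [s2]
Gen 4 (s1^-1): push. Stack: [s2 s1^-1]
Gen 5 (s2^-1): push. Stack: [s2 s1^-1 s2^-1]
Gen 6 (s2): cancels prior s2^-1. Stack: [s2 s1^-1]
Gen 7 (s1): cancels prior s1^-1. Stack: [s2]
Gen 8 (s2^-1): cancels prior s2. Stack: []
Gen 9 (s1): push. Stack: [s1]
Gen 10 (s1^-1): cancels prior s1. Stack: []
Reduced word: (empty)

Answer: yes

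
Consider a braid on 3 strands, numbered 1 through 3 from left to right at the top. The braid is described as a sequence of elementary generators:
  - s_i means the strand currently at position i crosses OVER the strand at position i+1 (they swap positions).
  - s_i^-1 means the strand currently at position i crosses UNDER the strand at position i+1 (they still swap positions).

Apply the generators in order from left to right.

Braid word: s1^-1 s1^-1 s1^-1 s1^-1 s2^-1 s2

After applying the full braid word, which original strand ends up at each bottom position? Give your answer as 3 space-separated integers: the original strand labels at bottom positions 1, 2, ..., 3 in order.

Answer: 1 2 3

Derivation:
Gen 1 (s1^-1): strand 1 crosses under strand 2. Perm now: [2 1 3]
Gen 2 (s1^-1): strand 2 crosses under strand 1. Perm now: [1 2 3]
Gen 3 (s1^-1): strand 1 crosses under strand 2. Perm now: [2 1 3]
Gen 4 (s1^-1): strand 2 crosses under strand 1. Perm now: [1 2 3]
Gen 5 (s2^-1): strand 2 crosses under strand 3. Perm now: [1 3 2]
Gen 6 (s2): strand 3 crosses over strand 2. Perm now: [1 2 3]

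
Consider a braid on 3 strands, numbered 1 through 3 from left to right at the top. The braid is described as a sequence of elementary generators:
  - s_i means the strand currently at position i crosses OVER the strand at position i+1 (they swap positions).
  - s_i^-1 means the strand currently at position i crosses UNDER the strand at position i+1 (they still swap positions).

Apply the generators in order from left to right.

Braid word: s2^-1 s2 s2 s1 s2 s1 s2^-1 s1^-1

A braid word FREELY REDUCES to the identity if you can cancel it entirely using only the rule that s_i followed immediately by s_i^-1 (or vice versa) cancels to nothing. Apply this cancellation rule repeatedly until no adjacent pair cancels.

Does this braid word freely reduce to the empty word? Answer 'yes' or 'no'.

Gen 1 (s2^-1): push. Stack: [s2^-1]
Gen 2 (s2): cancels prior s2^-1. Stack: []
Gen 3 (s2): push. Stack: [s2]
Gen 4 (s1): push. Stack: [s2 s1]
Gen 5 (s2): push. Stack: [s2 s1 s2]
Gen 6 (s1): push. Stack: [s2 s1 s2 s1]
Gen 7 (s2^-1): push. Stack: [s2 s1 s2 s1 s2^-1]
Gen 8 (s1^-1): push. Stack: [s2 s1 s2 s1 s2^-1 s1^-1]
Reduced word: s2 s1 s2 s1 s2^-1 s1^-1

Answer: no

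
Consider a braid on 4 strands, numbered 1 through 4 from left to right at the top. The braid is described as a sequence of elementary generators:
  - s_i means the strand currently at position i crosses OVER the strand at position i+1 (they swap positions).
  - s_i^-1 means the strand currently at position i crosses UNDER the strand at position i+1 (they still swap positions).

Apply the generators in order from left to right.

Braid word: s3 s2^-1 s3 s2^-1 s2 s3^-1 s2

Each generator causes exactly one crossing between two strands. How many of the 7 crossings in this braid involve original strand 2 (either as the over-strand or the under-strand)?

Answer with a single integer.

Answer: 4

Derivation:
Gen 1: crossing 3x4. Involves strand 2? no. Count so far: 0
Gen 2: crossing 2x4. Involves strand 2? yes. Count so far: 1
Gen 3: crossing 2x3. Involves strand 2? yes. Count so far: 2
Gen 4: crossing 4x3. Involves strand 2? no. Count so far: 2
Gen 5: crossing 3x4. Involves strand 2? no. Count so far: 2
Gen 6: crossing 3x2. Involves strand 2? yes. Count so far: 3
Gen 7: crossing 4x2. Involves strand 2? yes. Count so far: 4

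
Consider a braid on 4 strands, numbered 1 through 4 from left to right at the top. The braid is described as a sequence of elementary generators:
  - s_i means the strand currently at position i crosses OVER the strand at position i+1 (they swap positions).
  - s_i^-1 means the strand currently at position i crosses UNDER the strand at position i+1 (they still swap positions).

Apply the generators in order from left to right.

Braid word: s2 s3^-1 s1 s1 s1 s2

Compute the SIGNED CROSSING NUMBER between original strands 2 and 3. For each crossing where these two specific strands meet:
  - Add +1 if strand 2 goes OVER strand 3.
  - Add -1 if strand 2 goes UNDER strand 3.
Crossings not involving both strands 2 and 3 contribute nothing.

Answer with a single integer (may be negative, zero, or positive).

Gen 1: 2 over 3. Both 2&3? yes. Contrib: +1. Sum: 1
Gen 2: crossing 2x4. Both 2&3? no. Sum: 1
Gen 3: crossing 1x3. Both 2&3? no. Sum: 1
Gen 4: crossing 3x1. Both 2&3? no. Sum: 1
Gen 5: crossing 1x3. Both 2&3? no. Sum: 1
Gen 6: crossing 1x4. Both 2&3? no. Sum: 1

Answer: 1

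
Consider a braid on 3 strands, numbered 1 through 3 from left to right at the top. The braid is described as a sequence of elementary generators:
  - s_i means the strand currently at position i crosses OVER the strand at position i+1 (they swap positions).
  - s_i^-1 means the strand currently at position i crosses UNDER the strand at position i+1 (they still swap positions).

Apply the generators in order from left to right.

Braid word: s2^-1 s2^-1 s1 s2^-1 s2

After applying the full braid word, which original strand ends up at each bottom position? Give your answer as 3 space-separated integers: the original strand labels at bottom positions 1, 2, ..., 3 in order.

Gen 1 (s2^-1): strand 2 crosses under strand 3. Perm now: [1 3 2]
Gen 2 (s2^-1): strand 3 crosses under strand 2. Perm now: [1 2 3]
Gen 3 (s1): strand 1 crosses over strand 2. Perm now: [2 1 3]
Gen 4 (s2^-1): strand 1 crosses under strand 3. Perm now: [2 3 1]
Gen 5 (s2): strand 3 crosses over strand 1. Perm now: [2 1 3]

Answer: 2 1 3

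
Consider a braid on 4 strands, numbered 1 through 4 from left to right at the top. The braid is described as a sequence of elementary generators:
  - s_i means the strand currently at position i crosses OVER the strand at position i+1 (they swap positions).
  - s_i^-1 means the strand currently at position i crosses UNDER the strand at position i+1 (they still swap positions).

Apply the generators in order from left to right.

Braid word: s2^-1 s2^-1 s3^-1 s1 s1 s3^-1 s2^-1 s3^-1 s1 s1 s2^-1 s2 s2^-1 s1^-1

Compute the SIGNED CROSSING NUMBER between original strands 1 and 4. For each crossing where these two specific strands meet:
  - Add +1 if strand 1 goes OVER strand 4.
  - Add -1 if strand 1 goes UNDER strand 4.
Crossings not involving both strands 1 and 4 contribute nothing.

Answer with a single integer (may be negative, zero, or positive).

Answer: -1

Derivation:
Gen 1: crossing 2x3. Both 1&4? no. Sum: 0
Gen 2: crossing 3x2. Both 1&4? no. Sum: 0
Gen 3: crossing 3x4. Both 1&4? no. Sum: 0
Gen 4: crossing 1x2. Both 1&4? no. Sum: 0
Gen 5: crossing 2x1. Both 1&4? no. Sum: 0
Gen 6: crossing 4x3. Both 1&4? no. Sum: 0
Gen 7: crossing 2x3. Both 1&4? no. Sum: 0
Gen 8: crossing 2x4. Both 1&4? no. Sum: 0
Gen 9: crossing 1x3. Both 1&4? no. Sum: 0
Gen 10: crossing 3x1. Both 1&4? no. Sum: 0
Gen 11: crossing 3x4. Both 1&4? no. Sum: 0
Gen 12: crossing 4x3. Both 1&4? no. Sum: 0
Gen 13: crossing 3x4. Both 1&4? no. Sum: 0
Gen 14: 1 under 4. Both 1&4? yes. Contrib: -1. Sum: -1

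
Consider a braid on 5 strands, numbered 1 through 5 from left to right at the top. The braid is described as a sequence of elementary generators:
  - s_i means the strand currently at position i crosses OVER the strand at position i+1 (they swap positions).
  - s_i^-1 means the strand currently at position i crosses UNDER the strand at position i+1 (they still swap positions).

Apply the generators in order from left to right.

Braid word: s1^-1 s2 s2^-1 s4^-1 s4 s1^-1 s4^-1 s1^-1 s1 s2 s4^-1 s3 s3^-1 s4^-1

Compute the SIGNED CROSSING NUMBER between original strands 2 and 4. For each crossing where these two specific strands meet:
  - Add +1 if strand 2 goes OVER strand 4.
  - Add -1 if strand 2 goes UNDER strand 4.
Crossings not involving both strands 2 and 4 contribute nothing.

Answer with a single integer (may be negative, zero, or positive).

Gen 1: crossing 1x2. Both 2&4? no. Sum: 0
Gen 2: crossing 1x3. Both 2&4? no. Sum: 0
Gen 3: crossing 3x1. Both 2&4? no. Sum: 0
Gen 4: crossing 4x5. Both 2&4? no. Sum: 0
Gen 5: crossing 5x4. Both 2&4? no. Sum: 0
Gen 6: crossing 2x1. Both 2&4? no. Sum: 0
Gen 7: crossing 4x5. Both 2&4? no. Sum: 0
Gen 8: crossing 1x2. Both 2&4? no. Sum: 0
Gen 9: crossing 2x1. Both 2&4? no. Sum: 0
Gen 10: crossing 2x3. Both 2&4? no. Sum: 0
Gen 11: crossing 5x4. Both 2&4? no. Sum: 0
Gen 12: 2 over 4. Both 2&4? yes. Contrib: +1. Sum: 1
Gen 13: 4 under 2. Both 2&4? yes. Contrib: +1. Sum: 2
Gen 14: crossing 4x5. Both 2&4? no. Sum: 2

Answer: 2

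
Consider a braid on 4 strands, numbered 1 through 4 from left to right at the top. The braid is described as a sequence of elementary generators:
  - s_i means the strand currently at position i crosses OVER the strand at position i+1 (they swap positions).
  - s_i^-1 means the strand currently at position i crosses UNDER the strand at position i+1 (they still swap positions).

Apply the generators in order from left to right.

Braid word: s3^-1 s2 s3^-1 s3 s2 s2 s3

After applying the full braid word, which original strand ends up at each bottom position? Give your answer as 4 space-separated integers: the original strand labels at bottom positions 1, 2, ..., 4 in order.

Answer: 1 4 3 2

Derivation:
Gen 1 (s3^-1): strand 3 crosses under strand 4. Perm now: [1 2 4 3]
Gen 2 (s2): strand 2 crosses over strand 4. Perm now: [1 4 2 3]
Gen 3 (s3^-1): strand 2 crosses under strand 3. Perm now: [1 4 3 2]
Gen 4 (s3): strand 3 crosses over strand 2. Perm now: [1 4 2 3]
Gen 5 (s2): strand 4 crosses over strand 2. Perm now: [1 2 4 3]
Gen 6 (s2): strand 2 crosses over strand 4. Perm now: [1 4 2 3]
Gen 7 (s3): strand 2 crosses over strand 3. Perm now: [1 4 3 2]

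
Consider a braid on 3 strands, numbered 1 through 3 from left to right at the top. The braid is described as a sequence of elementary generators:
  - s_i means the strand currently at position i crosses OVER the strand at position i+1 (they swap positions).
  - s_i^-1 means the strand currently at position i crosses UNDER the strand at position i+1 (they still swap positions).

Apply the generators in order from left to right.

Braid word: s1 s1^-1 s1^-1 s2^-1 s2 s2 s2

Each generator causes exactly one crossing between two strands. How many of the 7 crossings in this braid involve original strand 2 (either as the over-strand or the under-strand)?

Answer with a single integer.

Gen 1: crossing 1x2. Involves strand 2? yes. Count so far: 1
Gen 2: crossing 2x1. Involves strand 2? yes. Count so far: 2
Gen 3: crossing 1x2. Involves strand 2? yes. Count so far: 3
Gen 4: crossing 1x3. Involves strand 2? no. Count so far: 3
Gen 5: crossing 3x1. Involves strand 2? no. Count so far: 3
Gen 6: crossing 1x3. Involves strand 2? no. Count so far: 3
Gen 7: crossing 3x1. Involves strand 2? no. Count so far: 3

Answer: 3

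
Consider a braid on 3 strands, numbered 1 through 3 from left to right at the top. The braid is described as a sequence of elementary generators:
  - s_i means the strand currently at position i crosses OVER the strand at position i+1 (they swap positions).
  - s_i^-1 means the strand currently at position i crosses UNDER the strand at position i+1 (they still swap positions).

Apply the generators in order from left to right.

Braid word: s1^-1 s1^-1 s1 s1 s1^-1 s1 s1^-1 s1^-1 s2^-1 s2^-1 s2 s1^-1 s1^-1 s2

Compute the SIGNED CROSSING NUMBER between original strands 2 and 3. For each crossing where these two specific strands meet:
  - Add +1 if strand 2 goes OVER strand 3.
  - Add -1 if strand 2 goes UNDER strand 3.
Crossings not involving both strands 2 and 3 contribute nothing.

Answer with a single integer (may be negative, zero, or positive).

Gen 1: crossing 1x2. Both 2&3? no. Sum: 0
Gen 2: crossing 2x1. Both 2&3? no. Sum: 0
Gen 3: crossing 1x2. Both 2&3? no. Sum: 0
Gen 4: crossing 2x1. Both 2&3? no. Sum: 0
Gen 5: crossing 1x2. Both 2&3? no. Sum: 0
Gen 6: crossing 2x1. Both 2&3? no. Sum: 0
Gen 7: crossing 1x2. Both 2&3? no. Sum: 0
Gen 8: crossing 2x1. Both 2&3? no. Sum: 0
Gen 9: 2 under 3. Both 2&3? yes. Contrib: -1. Sum: -1
Gen 10: 3 under 2. Both 2&3? yes. Contrib: +1. Sum: 0
Gen 11: 2 over 3. Both 2&3? yes. Contrib: +1. Sum: 1
Gen 12: crossing 1x3. Both 2&3? no. Sum: 1
Gen 13: crossing 3x1. Both 2&3? no. Sum: 1
Gen 14: 3 over 2. Both 2&3? yes. Contrib: -1. Sum: 0

Answer: 0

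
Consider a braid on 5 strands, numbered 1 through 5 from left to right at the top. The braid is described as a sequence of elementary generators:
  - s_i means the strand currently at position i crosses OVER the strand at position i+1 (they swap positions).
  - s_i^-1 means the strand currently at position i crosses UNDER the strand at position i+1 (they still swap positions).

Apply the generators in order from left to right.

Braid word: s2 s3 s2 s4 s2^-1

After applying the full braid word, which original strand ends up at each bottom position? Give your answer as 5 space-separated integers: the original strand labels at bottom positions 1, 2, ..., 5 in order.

Gen 1 (s2): strand 2 crosses over strand 3. Perm now: [1 3 2 4 5]
Gen 2 (s3): strand 2 crosses over strand 4. Perm now: [1 3 4 2 5]
Gen 3 (s2): strand 3 crosses over strand 4. Perm now: [1 4 3 2 5]
Gen 4 (s4): strand 2 crosses over strand 5. Perm now: [1 4 3 5 2]
Gen 5 (s2^-1): strand 4 crosses under strand 3. Perm now: [1 3 4 5 2]

Answer: 1 3 4 5 2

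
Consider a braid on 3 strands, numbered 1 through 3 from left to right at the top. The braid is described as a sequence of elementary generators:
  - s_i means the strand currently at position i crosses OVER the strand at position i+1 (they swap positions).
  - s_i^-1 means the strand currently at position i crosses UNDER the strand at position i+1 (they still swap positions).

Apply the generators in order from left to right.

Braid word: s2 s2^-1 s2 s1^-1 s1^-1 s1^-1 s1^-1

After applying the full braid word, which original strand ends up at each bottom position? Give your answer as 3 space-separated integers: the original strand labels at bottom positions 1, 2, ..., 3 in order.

Answer: 1 3 2

Derivation:
Gen 1 (s2): strand 2 crosses over strand 3. Perm now: [1 3 2]
Gen 2 (s2^-1): strand 3 crosses under strand 2. Perm now: [1 2 3]
Gen 3 (s2): strand 2 crosses over strand 3. Perm now: [1 3 2]
Gen 4 (s1^-1): strand 1 crosses under strand 3. Perm now: [3 1 2]
Gen 5 (s1^-1): strand 3 crosses under strand 1. Perm now: [1 3 2]
Gen 6 (s1^-1): strand 1 crosses under strand 3. Perm now: [3 1 2]
Gen 7 (s1^-1): strand 3 crosses under strand 1. Perm now: [1 3 2]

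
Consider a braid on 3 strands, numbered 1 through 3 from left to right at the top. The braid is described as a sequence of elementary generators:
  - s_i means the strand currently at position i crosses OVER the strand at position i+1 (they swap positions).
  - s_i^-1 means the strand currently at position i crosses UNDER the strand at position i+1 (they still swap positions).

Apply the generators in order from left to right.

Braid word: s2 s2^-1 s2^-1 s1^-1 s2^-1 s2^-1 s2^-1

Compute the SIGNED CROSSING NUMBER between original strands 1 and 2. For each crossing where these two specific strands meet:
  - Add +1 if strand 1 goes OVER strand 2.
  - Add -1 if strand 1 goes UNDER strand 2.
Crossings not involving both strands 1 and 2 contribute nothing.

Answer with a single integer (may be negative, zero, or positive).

Answer: -1

Derivation:
Gen 1: crossing 2x3. Both 1&2? no. Sum: 0
Gen 2: crossing 3x2. Both 1&2? no. Sum: 0
Gen 3: crossing 2x3. Both 1&2? no. Sum: 0
Gen 4: crossing 1x3. Both 1&2? no. Sum: 0
Gen 5: 1 under 2. Both 1&2? yes. Contrib: -1. Sum: -1
Gen 6: 2 under 1. Both 1&2? yes. Contrib: +1. Sum: 0
Gen 7: 1 under 2. Both 1&2? yes. Contrib: -1. Sum: -1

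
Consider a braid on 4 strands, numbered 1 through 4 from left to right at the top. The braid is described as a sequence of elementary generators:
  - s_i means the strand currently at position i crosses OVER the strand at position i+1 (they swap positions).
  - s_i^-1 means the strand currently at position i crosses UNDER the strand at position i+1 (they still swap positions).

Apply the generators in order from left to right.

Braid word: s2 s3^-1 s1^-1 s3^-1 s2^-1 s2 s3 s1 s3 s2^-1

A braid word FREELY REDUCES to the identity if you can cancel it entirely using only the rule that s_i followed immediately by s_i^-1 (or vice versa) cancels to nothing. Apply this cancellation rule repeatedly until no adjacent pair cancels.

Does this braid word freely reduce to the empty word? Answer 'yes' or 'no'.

Gen 1 (s2): push. Stack: [s2]
Gen 2 (s3^-1): push. Stack: [s2 s3^-1]
Gen 3 (s1^-1): push. Stack: [s2 s3^-1 s1^-1]
Gen 4 (s3^-1): push. Stack: [s2 s3^-1 s1^-1 s3^-1]
Gen 5 (s2^-1): push. Stack: [s2 s3^-1 s1^-1 s3^-1 s2^-1]
Gen 6 (s2): cancels prior s2^-1. Stack: [s2 s3^-1 s1^-1 s3^-1]
Gen 7 (s3): cancels prior s3^-1. Stack: [s2 s3^-1 s1^-1]
Gen 8 (s1): cancels prior s1^-1. Stack: [s2 s3^-1]
Gen 9 (s3): cancels prior s3^-1. Stack: [s2]
Gen 10 (s2^-1): cancels prior s2. Stack: []
Reduced word: (empty)

Answer: yes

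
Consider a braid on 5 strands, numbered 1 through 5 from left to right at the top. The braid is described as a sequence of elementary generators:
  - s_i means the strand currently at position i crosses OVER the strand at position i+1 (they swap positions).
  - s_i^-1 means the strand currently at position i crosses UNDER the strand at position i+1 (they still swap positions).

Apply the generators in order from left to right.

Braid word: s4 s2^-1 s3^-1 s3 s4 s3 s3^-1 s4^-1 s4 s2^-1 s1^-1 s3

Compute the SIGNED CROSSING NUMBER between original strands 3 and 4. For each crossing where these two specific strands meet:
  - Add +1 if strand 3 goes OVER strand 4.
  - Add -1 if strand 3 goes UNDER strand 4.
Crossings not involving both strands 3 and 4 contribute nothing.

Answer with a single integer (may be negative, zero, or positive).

Gen 1: crossing 4x5. Both 3&4? no. Sum: 0
Gen 2: crossing 2x3. Both 3&4? no. Sum: 0
Gen 3: crossing 2x5. Both 3&4? no. Sum: 0
Gen 4: crossing 5x2. Both 3&4? no. Sum: 0
Gen 5: crossing 5x4. Both 3&4? no. Sum: 0
Gen 6: crossing 2x4. Both 3&4? no. Sum: 0
Gen 7: crossing 4x2. Both 3&4? no. Sum: 0
Gen 8: crossing 4x5. Both 3&4? no. Sum: 0
Gen 9: crossing 5x4. Both 3&4? no. Sum: 0
Gen 10: crossing 3x2. Both 3&4? no. Sum: 0
Gen 11: crossing 1x2. Both 3&4? no. Sum: 0
Gen 12: 3 over 4. Both 3&4? yes. Contrib: +1. Sum: 1

Answer: 1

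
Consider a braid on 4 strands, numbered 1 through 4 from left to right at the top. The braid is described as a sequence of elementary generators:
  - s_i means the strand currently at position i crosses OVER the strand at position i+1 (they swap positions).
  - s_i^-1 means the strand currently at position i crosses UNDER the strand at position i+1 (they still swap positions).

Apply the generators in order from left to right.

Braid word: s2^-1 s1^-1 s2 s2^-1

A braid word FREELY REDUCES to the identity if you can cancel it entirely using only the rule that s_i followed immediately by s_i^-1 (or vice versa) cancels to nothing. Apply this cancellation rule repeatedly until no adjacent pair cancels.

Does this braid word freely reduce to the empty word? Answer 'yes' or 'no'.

Gen 1 (s2^-1): push. Stack: [s2^-1]
Gen 2 (s1^-1): push. Stack: [s2^-1 s1^-1]
Gen 3 (s2): push. Stack: [s2^-1 s1^-1 s2]
Gen 4 (s2^-1): cancels prior s2. Stack: [s2^-1 s1^-1]
Reduced word: s2^-1 s1^-1

Answer: no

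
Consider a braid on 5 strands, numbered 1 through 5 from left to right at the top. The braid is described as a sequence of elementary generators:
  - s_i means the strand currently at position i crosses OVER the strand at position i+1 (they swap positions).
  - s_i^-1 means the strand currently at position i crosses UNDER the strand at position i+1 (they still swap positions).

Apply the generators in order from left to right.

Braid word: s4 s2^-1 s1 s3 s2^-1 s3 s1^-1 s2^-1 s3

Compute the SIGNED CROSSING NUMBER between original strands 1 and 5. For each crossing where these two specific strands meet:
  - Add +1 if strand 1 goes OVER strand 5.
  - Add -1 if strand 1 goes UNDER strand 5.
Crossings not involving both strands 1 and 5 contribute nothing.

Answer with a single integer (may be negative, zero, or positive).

Gen 1: crossing 4x5. Both 1&5? no. Sum: 0
Gen 2: crossing 2x3. Both 1&5? no. Sum: 0
Gen 3: crossing 1x3. Both 1&5? no. Sum: 0
Gen 4: crossing 2x5. Both 1&5? no. Sum: 0
Gen 5: 1 under 5. Both 1&5? yes. Contrib: -1. Sum: -1
Gen 6: crossing 1x2. Both 1&5? no. Sum: -1
Gen 7: crossing 3x5. Both 1&5? no. Sum: -1
Gen 8: crossing 3x2. Both 1&5? no. Sum: -1
Gen 9: crossing 3x1. Both 1&5? no. Sum: -1

Answer: -1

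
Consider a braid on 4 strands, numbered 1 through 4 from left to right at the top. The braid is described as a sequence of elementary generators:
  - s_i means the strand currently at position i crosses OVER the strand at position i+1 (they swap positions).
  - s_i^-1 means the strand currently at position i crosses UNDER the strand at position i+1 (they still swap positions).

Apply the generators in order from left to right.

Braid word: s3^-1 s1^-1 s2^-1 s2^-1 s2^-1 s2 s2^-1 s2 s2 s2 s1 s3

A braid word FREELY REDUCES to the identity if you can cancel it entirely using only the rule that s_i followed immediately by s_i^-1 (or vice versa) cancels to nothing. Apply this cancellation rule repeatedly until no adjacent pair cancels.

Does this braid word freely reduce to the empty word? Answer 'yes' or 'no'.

Gen 1 (s3^-1): push. Stack: [s3^-1]
Gen 2 (s1^-1): push. Stack: [s3^-1 s1^-1]
Gen 3 (s2^-1): push. Stack: [s3^-1 s1^-1 s2^-1]
Gen 4 (s2^-1): push. Stack: [s3^-1 s1^-1 s2^-1 s2^-1]
Gen 5 (s2^-1): push. Stack: [s3^-1 s1^-1 s2^-1 s2^-1 s2^-1]
Gen 6 (s2): cancels prior s2^-1. Stack: [s3^-1 s1^-1 s2^-1 s2^-1]
Gen 7 (s2^-1): push. Stack: [s3^-1 s1^-1 s2^-1 s2^-1 s2^-1]
Gen 8 (s2): cancels prior s2^-1. Stack: [s3^-1 s1^-1 s2^-1 s2^-1]
Gen 9 (s2): cancels prior s2^-1. Stack: [s3^-1 s1^-1 s2^-1]
Gen 10 (s2): cancels prior s2^-1. Stack: [s3^-1 s1^-1]
Gen 11 (s1): cancels prior s1^-1. Stack: [s3^-1]
Gen 12 (s3): cancels prior s3^-1. Stack: []
Reduced word: (empty)

Answer: yes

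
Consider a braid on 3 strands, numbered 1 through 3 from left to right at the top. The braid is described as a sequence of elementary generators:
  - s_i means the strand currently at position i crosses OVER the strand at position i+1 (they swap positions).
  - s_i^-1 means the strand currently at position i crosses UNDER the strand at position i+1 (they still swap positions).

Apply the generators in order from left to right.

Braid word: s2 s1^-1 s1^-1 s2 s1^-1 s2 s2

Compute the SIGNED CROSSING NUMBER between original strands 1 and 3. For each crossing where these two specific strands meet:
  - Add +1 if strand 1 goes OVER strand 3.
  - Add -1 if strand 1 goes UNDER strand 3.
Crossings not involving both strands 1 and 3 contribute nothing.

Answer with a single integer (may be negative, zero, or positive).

Answer: 0

Derivation:
Gen 1: crossing 2x3. Both 1&3? no. Sum: 0
Gen 2: 1 under 3. Both 1&3? yes. Contrib: -1. Sum: -1
Gen 3: 3 under 1. Both 1&3? yes. Contrib: +1. Sum: 0
Gen 4: crossing 3x2. Both 1&3? no. Sum: 0
Gen 5: crossing 1x2. Both 1&3? no. Sum: 0
Gen 6: 1 over 3. Both 1&3? yes. Contrib: +1. Sum: 1
Gen 7: 3 over 1. Both 1&3? yes. Contrib: -1. Sum: 0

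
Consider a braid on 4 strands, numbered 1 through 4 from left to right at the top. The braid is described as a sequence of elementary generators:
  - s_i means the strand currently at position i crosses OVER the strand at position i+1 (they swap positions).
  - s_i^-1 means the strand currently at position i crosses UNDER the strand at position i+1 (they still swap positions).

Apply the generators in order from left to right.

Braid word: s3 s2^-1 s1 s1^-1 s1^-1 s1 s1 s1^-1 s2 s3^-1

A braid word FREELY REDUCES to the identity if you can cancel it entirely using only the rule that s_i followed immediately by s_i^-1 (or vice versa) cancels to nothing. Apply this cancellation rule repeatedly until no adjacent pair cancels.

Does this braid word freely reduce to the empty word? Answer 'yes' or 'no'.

Answer: yes

Derivation:
Gen 1 (s3): push. Stack: [s3]
Gen 2 (s2^-1): push. Stack: [s3 s2^-1]
Gen 3 (s1): push. Stack: [s3 s2^-1 s1]
Gen 4 (s1^-1): cancels prior s1. Stack: [s3 s2^-1]
Gen 5 (s1^-1): push. Stack: [s3 s2^-1 s1^-1]
Gen 6 (s1): cancels prior s1^-1. Stack: [s3 s2^-1]
Gen 7 (s1): push. Stack: [s3 s2^-1 s1]
Gen 8 (s1^-1): cancels prior s1. Stack: [s3 s2^-1]
Gen 9 (s2): cancels prior s2^-1. Stack: [s3]
Gen 10 (s3^-1): cancels prior s3. Stack: []
Reduced word: (empty)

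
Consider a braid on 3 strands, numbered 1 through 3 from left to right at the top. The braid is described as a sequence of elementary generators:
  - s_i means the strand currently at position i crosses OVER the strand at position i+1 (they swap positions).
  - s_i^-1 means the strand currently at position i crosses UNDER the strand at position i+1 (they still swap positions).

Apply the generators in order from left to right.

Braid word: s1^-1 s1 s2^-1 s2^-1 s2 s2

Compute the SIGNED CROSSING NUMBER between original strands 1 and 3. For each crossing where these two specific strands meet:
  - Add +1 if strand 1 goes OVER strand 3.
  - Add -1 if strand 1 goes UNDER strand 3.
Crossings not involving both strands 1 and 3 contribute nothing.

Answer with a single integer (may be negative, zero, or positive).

Answer: 0

Derivation:
Gen 1: crossing 1x2. Both 1&3? no. Sum: 0
Gen 2: crossing 2x1. Both 1&3? no. Sum: 0
Gen 3: crossing 2x3. Both 1&3? no. Sum: 0
Gen 4: crossing 3x2. Both 1&3? no. Sum: 0
Gen 5: crossing 2x3. Both 1&3? no. Sum: 0
Gen 6: crossing 3x2. Both 1&3? no. Sum: 0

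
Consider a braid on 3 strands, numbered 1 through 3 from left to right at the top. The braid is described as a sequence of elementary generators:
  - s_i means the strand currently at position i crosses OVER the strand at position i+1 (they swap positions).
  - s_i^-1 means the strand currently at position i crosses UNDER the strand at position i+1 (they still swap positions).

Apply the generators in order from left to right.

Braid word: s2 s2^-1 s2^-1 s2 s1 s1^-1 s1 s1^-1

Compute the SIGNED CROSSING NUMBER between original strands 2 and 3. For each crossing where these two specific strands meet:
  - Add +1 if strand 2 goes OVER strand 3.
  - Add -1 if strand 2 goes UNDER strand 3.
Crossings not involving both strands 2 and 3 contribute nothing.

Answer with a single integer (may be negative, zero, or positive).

Gen 1: 2 over 3. Both 2&3? yes. Contrib: +1. Sum: 1
Gen 2: 3 under 2. Both 2&3? yes. Contrib: +1. Sum: 2
Gen 3: 2 under 3. Both 2&3? yes. Contrib: -1. Sum: 1
Gen 4: 3 over 2. Both 2&3? yes. Contrib: -1. Sum: 0
Gen 5: crossing 1x2. Both 2&3? no. Sum: 0
Gen 6: crossing 2x1. Both 2&3? no. Sum: 0
Gen 7: crossing 1x2. Both 2&3? no. Sum: 0
Gen 8: crossing 2x1. Both 2&3? no. Sum: 0

Answer: 0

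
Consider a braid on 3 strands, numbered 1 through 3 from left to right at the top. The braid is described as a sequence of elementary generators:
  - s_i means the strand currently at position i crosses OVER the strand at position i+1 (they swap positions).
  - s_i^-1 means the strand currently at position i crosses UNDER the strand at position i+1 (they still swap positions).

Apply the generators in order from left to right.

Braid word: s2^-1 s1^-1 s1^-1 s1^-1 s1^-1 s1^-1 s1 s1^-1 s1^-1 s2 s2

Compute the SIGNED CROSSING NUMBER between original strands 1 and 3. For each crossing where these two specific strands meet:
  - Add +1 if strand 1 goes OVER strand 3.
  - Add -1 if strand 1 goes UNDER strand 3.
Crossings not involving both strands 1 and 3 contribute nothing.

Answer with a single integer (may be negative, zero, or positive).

Answer: -2

Derivation:
Gen 1: crossing 2x3. Both 1&3? no. Sum: 0
Gen 2: 1 under 3. Both 1&3? yes. Contrib: -1. Sum: -1
Gen 3: 3 under 1. Both 1&3? yes. Contrib: +1. Sum: 0
Gen 4: 1 under 3. Both 1&3? yes. Contrib: -1. Sum: -1
Gen 5: 3 under 1. Both 1&3? yes. Contrib: +1. Sum: 0
Gen 6: 1 under 3. Both 1&3? yes. Contrib: -1. Sum: -1
Gen 7: 3 over 1. Both 1&3? yes. Contrib: -1. Sum: -2
Gen 8: 1 under 3. Both 1&3? yes. Contrib: -1. Sum: -3
Gen 9: 3 under 1. Both 1&3? yes. Contrib: +1. Sum: -2
Gen 10: crossing 3x2. Both 1&3? no. Sum: -2
Gen 11: crossing 2x3. Both 1&3? no. Sum: -2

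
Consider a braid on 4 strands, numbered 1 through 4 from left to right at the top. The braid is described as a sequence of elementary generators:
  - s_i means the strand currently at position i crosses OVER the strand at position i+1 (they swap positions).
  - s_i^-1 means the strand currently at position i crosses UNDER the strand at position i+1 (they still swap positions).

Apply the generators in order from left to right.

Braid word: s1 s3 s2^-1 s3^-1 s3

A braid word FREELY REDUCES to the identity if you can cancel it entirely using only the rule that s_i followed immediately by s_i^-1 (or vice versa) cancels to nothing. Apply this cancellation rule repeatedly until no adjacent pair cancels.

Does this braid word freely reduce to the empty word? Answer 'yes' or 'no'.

Gen 1 (s1): push. Stack: [s1]
Gen 2 (s3): push. Stack: [s1 s3]
Gen 3 (s2^-1): push. Stack: [s1 s3 s2^-1]
Gen 4 (s3^-1): push. Stack: [s1 s3 s2^-1 s3^-1]
Gen 5 (s3): cancels prior s3^-1. Stack: [s1 s3 s2^-1]
Reduced word: s1 s3 s2^-1

Answer: no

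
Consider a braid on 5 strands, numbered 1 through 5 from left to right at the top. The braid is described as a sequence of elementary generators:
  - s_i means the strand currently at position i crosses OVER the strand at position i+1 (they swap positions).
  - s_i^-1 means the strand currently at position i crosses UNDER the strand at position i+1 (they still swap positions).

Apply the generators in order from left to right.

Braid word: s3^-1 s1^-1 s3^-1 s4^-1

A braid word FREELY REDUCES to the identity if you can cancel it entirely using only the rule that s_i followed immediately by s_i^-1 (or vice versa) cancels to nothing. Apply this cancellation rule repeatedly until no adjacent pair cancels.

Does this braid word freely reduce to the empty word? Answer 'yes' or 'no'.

Gen 1 (s3^-1): push. Stack: [s3^-1]
Gen 2 (s1^-1): push. Stack: [s3^-1 s1^-1]
Gen 3 (s3^-1): push. Stack: [s3^-1 s1^-1 s3^-1]
Gen 4 (s4^-1): push. Stack: [s3^-1 s1^-1 s3^-1 s4^-1]
Reduced word: s3^-1 s1^-1 s3^-1 s4^-1

Answer: no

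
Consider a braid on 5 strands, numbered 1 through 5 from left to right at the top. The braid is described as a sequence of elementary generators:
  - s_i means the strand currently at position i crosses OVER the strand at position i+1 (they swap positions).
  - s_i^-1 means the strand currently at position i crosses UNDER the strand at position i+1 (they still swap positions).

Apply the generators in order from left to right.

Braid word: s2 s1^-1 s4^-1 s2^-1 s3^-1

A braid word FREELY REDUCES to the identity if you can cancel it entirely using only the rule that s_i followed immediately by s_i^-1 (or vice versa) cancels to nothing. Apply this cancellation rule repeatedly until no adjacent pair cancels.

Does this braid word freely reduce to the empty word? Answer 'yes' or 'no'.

Gen 1 (s2): push. Stack: [s2]
Gen 2 (s1^-1): push. Stack: [s2 s1^-1]
Gen 3 (s4^-1): push. Stack: [s2 s1^-1 s4^-1]
Gen 4 (s2^-1): push. Stack: [s2 s1^-1 s4^-1 s2^-1]
Gen 5 (s3^-1): push. Stack: [s2 s1^-1 s4^-1 s2^-1 s3^-1]
Reduced word: s2 s1^-1 s4^-1 s2^-1 s3^-1

Answer: no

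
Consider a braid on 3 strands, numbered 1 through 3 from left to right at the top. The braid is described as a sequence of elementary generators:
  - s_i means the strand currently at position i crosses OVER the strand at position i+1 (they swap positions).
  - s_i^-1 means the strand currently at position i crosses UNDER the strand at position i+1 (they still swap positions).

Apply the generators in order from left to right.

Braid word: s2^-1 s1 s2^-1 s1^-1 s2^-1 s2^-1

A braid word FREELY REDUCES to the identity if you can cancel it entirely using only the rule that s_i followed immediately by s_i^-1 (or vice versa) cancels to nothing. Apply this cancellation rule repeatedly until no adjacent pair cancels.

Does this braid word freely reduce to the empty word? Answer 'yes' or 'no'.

Answer: no

Derivation:
Gen 1 (s2^-1): push. Stack: [s2^-1]
Gen 2 (s1): push. Stack: [s2^-1 s1]
Gen 3 (s2^-1): push. Stack: [s2^-1 s1 s2^-1]
Gen 4 (s1^-1): push. Stack: [s2^-1 s1 s2^-1 s1^-1]
Gen 5 (s2^-1): push. Stack: [s2^-1 s1 s2^-1 s1^-1 s2^-1]
Gen 6 (s2^-1): push. Stack: [s2^-1 s1 s2^-1 s1^-1 s2^-1 s2^-1]
Reduced word: s2^-1 s1 s2^-1 s1^-1 s2^-1 s2^-1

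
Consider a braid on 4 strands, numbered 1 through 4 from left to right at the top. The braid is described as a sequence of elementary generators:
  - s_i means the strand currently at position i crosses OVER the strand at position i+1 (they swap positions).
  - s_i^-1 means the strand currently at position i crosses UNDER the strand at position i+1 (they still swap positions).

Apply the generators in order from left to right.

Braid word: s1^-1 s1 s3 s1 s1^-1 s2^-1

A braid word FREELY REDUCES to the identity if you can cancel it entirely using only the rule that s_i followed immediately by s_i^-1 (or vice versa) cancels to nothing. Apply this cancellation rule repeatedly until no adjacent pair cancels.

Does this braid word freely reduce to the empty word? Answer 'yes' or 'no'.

Gen 1 (s1^-1): push. Stack: [s1^-1]
Gen 2 (s1): cancels prior s1^-1. Stack: []
Gen 3 (s3): push. Stack: [s3]
Gen 4 (s1): push. Stack: [s3 s1]
Gen 5 (s1^-1): cancels prior s1. Stack: [s3]
Gen 6 (s2^-1): push. Stack: [s3 s2^-1]
Reduced word: s3 s2^-1

Answer: no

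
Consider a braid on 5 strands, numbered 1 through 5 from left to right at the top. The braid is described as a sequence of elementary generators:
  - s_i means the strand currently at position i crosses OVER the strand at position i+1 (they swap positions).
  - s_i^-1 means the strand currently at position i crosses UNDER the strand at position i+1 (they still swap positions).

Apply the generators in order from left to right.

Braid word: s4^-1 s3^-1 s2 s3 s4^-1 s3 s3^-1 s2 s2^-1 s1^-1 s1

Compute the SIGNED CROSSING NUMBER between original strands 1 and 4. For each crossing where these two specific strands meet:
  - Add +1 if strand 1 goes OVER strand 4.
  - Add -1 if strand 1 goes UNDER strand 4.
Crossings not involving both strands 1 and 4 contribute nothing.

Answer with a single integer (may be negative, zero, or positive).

Answer: 0

Derivation:
Gen 1: crossing 4x5. Both 1&4? no. Sum: 0
Gen 2: crossing 3x5. Both 1&4? no. Sum: 0
Gen 3: crossing 2x5. Both 1&4? no. Sum: 0
Gen 4: crossing 2x3. Both 1&4? no. Sum: 0
Gen 5: crossing 2x4. Both 1&4? no. Sum: 0
Gen 6: crossing 3x4. Both 1&4? no. Sum: 0
Gen 7: crossing 4x3. Both 1&4? no. Sum: 0
Gen 8: crossing 5x3. Both 1&4? no. Sum: 0
Gen 9: crossing 3x5. Both 1&4? no. Sum: 0
Gen 10: crossing 1x5. Both 1&4? no. Sum: 0
Gen 11: crossing 5x1. Both 1&4? no. Sum: 0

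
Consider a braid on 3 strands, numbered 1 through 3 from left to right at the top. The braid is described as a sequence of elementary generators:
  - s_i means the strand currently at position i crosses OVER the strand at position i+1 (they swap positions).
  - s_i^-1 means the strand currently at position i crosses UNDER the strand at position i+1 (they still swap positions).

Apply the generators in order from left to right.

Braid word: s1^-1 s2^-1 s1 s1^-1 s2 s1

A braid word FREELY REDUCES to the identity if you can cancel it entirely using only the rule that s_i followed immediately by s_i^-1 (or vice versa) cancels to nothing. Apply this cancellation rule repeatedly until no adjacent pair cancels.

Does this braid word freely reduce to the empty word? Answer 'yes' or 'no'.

Gen 1 (s1^-1): push. Stack: [s1^-1]
Gen 2 (s2^-1): push. Stack: [s1^-1 s2^-1]
Gen 3 (s1): push. Stack: [s1^-1 s2^-1 s1]
Gen 4 (s1^-1): cancels prior s1. Stack: [s1^-1 s2^-1]
Gen 5 (s2): cancels prior s2^-1. Stack: [s1^-1]
Gen 6 (s1): cancels prior s1^-1. Stack: []
Reduced word: (empty)

Answer: yes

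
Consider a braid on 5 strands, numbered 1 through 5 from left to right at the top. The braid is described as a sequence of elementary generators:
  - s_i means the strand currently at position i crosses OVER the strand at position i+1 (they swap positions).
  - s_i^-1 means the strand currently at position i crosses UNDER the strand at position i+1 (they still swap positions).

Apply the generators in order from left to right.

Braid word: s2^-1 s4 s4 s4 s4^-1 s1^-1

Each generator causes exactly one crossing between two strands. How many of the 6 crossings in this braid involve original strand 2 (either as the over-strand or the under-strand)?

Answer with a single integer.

Answer: 1

Derivation:
Gen 1: crossing 2x3. Involves strand 2? yes. Count so far: 1
Gen 2: crossing 4x5. Involves strand 2? no. Count so far: 1
Gen 3: crossing 5x4. Involves strand 2? no. Count so far: 1
Gen 4: crossing 4x5. Involves strand 2? no. Count so far: 1
Gen 5: crossing 5x4. Involves strand 2? no. Count so far: 1
Gen 6: crossing 1x3. Involves strand 2? no. Count so far: 1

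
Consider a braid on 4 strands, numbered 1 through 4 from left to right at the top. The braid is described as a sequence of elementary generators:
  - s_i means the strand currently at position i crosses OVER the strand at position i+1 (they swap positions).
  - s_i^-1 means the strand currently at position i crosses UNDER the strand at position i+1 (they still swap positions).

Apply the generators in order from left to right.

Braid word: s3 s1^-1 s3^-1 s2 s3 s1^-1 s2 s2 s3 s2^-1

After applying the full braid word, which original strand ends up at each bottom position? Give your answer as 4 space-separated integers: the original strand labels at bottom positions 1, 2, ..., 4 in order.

Answer: 3 1 2 4

Derivation:
Gen 1 (s3): strand 3 crosses over strand 4. Perm now: [1 2 4 3]
Gen 2 (s1^-1): strand 1 crosses under strand 2. Perm now: [2 1 4 3]
Gen 3 (s3^-1): strand 4 crosses under strand 3. Perm now: [2 1 3 4]
Gen 4 (s2): strand 1 crosses over strand 3. Perm now: [2 3 1 4]
Gen 5 (s3): strand 1 crosses over strand 4. Perm now: [2 3 4 1]
Gen 6 (s1^-1): strand 2 crosses under strand 3. Perm now: [3 2 4 1]
Gen 7 (s2): strand 2 crosses over strand 4. Perm now: [3 4 2 1]
Gen 8 (s2): strand 4 crosses over strand 2. Perm now: [3 2 4 1]
Gen 9 (s3): strand 4 crosses over strand 1. Perm now: [3 2 1 4]
Gen 10 (s2^-1): strand 2 crosses under strand 1. Perm now: [3 1 2 4]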